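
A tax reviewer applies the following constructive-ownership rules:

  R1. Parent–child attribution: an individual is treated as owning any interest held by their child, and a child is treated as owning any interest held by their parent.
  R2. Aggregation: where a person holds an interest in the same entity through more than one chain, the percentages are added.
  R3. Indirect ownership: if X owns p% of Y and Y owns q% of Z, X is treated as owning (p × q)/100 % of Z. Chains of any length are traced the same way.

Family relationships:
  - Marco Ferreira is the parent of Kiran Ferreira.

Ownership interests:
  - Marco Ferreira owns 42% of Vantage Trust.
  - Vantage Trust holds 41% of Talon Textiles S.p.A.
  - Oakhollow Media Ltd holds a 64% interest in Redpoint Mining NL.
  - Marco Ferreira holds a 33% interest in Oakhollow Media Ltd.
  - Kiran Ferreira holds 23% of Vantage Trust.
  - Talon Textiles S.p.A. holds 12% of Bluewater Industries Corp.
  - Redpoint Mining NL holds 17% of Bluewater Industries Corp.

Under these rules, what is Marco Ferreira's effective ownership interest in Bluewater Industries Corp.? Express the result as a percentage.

By parent–child attribution (R1), Marco Ferreira is treated as also owning Kiran Ferreira's interest in Vantage Trust, giving 42% + 23% = 65%.
Chain via Vantage Trust → Talon Textiles S.p.A. (R3): 65% × 41% × 12% = 3.198% of Bluewater Industries Corp.
Chain via Oakhollow Media Ltd → Redpoint Mining NL (R3): 33% × 64% × 17% = 3.5904% of Bluewater Industries Corp.
Aggregating (R2): 3.198% + 3.5904% = 6.7884%.

6.7884%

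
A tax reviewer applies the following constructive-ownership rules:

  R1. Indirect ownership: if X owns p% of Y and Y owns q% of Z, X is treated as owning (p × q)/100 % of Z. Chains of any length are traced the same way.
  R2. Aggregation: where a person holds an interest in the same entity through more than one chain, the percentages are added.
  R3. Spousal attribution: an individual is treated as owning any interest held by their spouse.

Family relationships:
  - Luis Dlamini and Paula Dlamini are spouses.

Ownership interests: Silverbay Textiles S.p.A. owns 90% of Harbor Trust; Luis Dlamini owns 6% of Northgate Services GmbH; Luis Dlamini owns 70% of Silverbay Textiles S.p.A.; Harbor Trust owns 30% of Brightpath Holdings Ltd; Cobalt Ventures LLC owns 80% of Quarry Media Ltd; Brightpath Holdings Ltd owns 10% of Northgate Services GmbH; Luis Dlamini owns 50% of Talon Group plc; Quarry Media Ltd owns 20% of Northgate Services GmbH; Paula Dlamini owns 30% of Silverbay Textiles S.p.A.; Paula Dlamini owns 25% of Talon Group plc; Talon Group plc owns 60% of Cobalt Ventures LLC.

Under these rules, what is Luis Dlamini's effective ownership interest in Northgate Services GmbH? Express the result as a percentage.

15.9%

By spousal attribution (R3), Luis Dlamini is treated as also owning Paula Dlamini's interest in Talon Group plc, giving 50% + 25% = 75%.
By spousal attribution (R3), Luis Dlamini is treated as also owning Paula Dlamini's interest in Silverbay Textiles S.p.A, giving 70% + 30% = 100%.
Chain via Talon Group plc → Cobalt Ventures LLC → Quarry Media Ltd (R1): 75% × 60% × 80% × 20% = 7.2% of Northgate Services GmbH.
Chain via Silverbay Textiles S.p.A. → Harbor Trust → Brightpath Holdings Ltd (R1): 100% × 90% × 30% × 10% = 2.7% of Northgate Services GmbH.
Direct interest in Northgate Services GmbH: 6%.
Aggregating (R2): 7.2% + 2.7% + 6% = 15.9%.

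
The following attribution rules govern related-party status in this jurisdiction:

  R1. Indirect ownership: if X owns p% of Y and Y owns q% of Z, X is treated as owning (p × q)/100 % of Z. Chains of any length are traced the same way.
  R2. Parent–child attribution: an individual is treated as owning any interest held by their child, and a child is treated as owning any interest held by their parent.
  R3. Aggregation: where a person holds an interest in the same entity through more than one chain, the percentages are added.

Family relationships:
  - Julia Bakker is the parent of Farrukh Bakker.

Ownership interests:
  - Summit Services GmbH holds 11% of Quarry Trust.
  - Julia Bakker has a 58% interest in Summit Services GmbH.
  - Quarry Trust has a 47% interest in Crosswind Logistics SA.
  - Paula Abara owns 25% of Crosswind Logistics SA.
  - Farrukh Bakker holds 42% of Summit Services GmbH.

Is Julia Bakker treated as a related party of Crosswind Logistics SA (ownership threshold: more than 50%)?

By parent–child attribution (R2), Julia Bakker is treated as also owning Farrukh Bakker's interest in Summit Services GmbH, giving 58% + 42% = 100%.
Chain via Summit Services GmbH → Quarry Trust (R1): 100% × 11% × 47% = 5.17% of Crosswind Logistics SA.
5.17% does not exceed the 50% threshold, so Julia is not a related party to Crosswind Logistics SA.

No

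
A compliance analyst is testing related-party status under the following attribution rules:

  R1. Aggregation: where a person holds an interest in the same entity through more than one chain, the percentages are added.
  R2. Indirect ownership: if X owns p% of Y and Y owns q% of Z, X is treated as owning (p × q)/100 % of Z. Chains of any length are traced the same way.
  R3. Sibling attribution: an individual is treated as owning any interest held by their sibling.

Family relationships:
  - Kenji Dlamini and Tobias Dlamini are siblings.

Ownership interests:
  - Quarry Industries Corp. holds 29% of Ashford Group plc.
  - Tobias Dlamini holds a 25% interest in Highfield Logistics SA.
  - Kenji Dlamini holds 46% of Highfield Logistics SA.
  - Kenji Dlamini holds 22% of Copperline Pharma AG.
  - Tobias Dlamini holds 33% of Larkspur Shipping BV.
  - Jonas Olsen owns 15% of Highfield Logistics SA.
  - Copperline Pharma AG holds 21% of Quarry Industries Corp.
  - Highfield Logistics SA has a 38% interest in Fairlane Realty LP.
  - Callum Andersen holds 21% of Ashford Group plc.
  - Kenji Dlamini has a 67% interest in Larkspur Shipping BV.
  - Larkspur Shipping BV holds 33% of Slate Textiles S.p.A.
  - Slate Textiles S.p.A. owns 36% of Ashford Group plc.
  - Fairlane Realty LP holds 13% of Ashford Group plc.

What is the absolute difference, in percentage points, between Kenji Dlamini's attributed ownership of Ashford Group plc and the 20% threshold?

By sibling attribution (R3), Kenji Dlamini is treated as also owning Tobias Dlamini's interest in Highfield Logistics SA, giving 46% + 25% = 71%.
By sibling attribution (R3), Kenji Dlamini is treated as also owning Tobias Dlamini's interest in Larkspur Shipping BV, giving 67% + 33% = 100%.
Chain via Copperline Pharma AG → Quarry Industries Corp. (R2): 22% × 21% × 29% = 1.3398% of Ashford Group plc.
Chain via Highfield Logistics SA → Fairlane Realty LP (R2): 71% × 38% × 13% = 3.5074% of Ashford Group plc.
Chain via Larkspur Shipping BV → Slate Textiles S.p.A. (R2): 100% × 33% × 36% = 11.88% of Ashford Group plc.
Aggregating (R1): 1.3398% + 3.5074% + 11.88% = 16.7272%.
16.7272% falls short of the 20% threshold by 3.2728 percentage points.

3.2728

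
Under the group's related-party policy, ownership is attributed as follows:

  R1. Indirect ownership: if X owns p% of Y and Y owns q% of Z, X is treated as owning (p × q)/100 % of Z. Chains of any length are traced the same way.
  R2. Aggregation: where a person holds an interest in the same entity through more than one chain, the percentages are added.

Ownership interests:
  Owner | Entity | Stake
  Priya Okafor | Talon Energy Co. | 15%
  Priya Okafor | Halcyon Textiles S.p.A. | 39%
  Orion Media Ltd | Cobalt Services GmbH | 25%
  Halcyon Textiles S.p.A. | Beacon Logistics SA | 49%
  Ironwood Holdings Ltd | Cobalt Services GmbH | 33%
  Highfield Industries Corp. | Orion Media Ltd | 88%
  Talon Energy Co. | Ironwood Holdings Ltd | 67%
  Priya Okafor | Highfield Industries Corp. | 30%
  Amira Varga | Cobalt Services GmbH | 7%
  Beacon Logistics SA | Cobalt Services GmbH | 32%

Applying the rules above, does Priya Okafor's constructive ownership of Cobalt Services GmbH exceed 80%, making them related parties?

Chain via Halcyon Textiles S.p.A. → Beacon Logistics SA (R1): 39% × 49% × 32% = 6.1152% of Cobalt Services GmbH.
Chain via Talon Energy Co. → Ironwood Holdings Ltd (R1): 15% × 67% × 33% = 3.3165% of Cobalt Services GmbH.
Chain via Highfield Industries Corp. → Orion Media Ltd (R1): 30% × 88% × 25% = 6.6% of Cobalt Services GmbH.
Aggregating (R2): 6.1152% + 3.3165% + 6.6% = 16.0317%.
16.0317% does not exceed the 80% threshold, so Priya is not a related party to Cobalt Services GmbH.

No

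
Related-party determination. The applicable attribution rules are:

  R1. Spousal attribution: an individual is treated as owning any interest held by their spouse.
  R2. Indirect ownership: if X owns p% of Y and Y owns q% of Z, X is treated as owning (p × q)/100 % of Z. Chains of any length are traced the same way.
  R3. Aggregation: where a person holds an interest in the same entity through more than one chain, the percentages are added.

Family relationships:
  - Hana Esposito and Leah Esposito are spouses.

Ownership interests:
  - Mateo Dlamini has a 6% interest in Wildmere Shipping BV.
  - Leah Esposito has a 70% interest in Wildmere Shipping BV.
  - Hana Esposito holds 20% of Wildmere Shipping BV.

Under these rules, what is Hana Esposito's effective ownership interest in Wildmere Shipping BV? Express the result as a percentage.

By spousal attribution (R1), Hana Esposito is treated as also owning Leah Esposito's interest in Wildmere Shipping BV, giving 20% + 70% = 90%.
Direct interest in Wildmere Shipping BV: 90%.

90%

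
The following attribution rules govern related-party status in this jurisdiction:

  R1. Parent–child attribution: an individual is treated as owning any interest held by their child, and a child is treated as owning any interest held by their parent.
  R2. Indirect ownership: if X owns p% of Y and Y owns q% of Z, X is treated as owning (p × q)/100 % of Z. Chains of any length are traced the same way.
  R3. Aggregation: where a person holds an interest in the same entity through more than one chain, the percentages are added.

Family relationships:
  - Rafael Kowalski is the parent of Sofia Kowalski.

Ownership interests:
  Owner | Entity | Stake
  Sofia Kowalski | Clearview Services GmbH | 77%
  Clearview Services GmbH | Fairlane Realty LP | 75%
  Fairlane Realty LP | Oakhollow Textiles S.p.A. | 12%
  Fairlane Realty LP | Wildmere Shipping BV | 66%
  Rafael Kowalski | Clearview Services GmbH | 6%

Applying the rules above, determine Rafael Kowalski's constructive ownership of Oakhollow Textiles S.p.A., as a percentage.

By parent–child attribution (R1), Rafael Kowalski is treated as also owning Sofia Kowalski's interest in Clearview Services GmbH, giving 6% + 77% = 83%.
Chain via Clearview Services GmbH → Fairlane Realty LP (R2): 83% × 75% × 12% = 7.47% of Oakhollow Textiles S.p.A.

7.47%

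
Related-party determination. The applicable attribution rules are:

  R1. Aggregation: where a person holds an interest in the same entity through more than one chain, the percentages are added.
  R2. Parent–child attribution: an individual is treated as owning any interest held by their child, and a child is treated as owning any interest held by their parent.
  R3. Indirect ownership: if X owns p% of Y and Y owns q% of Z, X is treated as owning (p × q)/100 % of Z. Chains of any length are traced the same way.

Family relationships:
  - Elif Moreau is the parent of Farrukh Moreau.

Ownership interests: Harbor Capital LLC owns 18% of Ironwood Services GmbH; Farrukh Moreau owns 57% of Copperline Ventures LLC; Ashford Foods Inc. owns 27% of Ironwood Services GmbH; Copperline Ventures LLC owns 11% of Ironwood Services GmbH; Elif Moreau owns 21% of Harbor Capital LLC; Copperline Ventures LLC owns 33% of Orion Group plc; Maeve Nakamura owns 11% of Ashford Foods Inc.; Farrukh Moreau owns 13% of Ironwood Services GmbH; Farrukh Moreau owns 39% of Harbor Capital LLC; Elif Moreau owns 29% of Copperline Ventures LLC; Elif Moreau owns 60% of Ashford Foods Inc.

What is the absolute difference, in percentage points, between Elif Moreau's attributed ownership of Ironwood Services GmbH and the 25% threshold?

24.46

By parent–child attribution (R2), Elif Moreau is treated as also owning Farrukh Moreau's interest in Copperline Ventures LLC, giving 29% + 57% = 86%.
By parent–child attribution (R2), Elif Moreau is treated as also owning Farrukh Moreau's interest in Harbor Capital LLC, giving 21% + 39% = 60%.
By parent–child attribution (R2), Elif Moreau is treated as owning Farrukh Moreau's 13% interest in Ironwood Services GmbH.
Chain via Copperline Ventures LLC (R3): 86% × 11% = 9.46% of Ironwood Services GmbH.
Chain via Ashford Foods Inc. (R3): 60% × 27% = 16.2% of Ironwood Services GmbH.
Chain via Harbor Capital LLC (R3): 60% × 18% = 10.8% of Ironwood Services GmbH.
Direct interest in Ironwood Services GmbH: 13%.
Aggregating (R1): 9.46% + 16.2% + 10.8% + 13% = 49.46%.
49.46% exceeds the 25% threshold by 24.46 percentage points.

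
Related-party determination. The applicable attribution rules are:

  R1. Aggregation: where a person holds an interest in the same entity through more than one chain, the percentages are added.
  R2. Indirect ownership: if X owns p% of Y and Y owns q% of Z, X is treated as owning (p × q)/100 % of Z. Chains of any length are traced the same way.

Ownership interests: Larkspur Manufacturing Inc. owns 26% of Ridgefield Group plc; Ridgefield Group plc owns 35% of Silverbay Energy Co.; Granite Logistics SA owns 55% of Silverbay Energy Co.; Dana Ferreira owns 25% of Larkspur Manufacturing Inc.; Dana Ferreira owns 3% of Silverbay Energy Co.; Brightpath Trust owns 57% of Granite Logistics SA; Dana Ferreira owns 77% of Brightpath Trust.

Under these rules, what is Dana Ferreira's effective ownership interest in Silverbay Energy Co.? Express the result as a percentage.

29.4145%

Chain via Brightpath Trust → Granite Logistics SA (R2): 77% × 57% × 55% = 24.1395% of Silverbay Energy Co.
Chain via Larkspur Manufacturing Inc. → Ridgefield Group plc (R2): 25% × 26% × 35% = 2.275% of Silverbay Energy Co.
Direct interest in Silverbay Energy Co: 3%.
Aggregating (R1): 24.1395% + 2.275% + 3% = 29.4145%.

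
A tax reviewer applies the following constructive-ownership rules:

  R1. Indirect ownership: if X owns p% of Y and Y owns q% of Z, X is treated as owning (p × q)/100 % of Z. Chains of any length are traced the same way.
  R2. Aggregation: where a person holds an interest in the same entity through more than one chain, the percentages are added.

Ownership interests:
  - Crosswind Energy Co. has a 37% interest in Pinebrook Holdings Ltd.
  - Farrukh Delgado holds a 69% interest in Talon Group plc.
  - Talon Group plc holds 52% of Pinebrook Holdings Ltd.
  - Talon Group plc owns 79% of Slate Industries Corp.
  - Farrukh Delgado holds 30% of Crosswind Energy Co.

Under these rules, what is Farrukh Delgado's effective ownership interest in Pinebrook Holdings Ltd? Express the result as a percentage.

Chain via Crosswind Energy Co. (R1): 30% × 37% = 11.1% of Pinebrook Holdings Ltd.
Chain via Talon Group plc (R1): 69% × 52% = 35.88% of Pinebrook Holdings Ltd.
Aggregating (R2): 11.1% + 35.88% = 46.98%.

46.98%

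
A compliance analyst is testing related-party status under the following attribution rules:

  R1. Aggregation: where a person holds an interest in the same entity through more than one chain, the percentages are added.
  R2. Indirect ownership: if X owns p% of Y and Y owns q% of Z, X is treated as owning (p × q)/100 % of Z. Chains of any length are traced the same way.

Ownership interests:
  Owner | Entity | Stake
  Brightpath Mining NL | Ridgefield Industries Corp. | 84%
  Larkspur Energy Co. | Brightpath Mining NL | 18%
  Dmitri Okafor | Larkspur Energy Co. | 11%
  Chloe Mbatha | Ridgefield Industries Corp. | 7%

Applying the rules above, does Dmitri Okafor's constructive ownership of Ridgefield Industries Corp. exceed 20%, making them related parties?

No

Chain via Larkspur Energy Co. → Brightpath Mining NL (R2): 11% × 18% × 84% = 1.6632% of Ridgefield Industries Corp.
1.6632% does not exceed the 20% threshold, so Dmitri is not a related party to Ridgefield Industries Corp.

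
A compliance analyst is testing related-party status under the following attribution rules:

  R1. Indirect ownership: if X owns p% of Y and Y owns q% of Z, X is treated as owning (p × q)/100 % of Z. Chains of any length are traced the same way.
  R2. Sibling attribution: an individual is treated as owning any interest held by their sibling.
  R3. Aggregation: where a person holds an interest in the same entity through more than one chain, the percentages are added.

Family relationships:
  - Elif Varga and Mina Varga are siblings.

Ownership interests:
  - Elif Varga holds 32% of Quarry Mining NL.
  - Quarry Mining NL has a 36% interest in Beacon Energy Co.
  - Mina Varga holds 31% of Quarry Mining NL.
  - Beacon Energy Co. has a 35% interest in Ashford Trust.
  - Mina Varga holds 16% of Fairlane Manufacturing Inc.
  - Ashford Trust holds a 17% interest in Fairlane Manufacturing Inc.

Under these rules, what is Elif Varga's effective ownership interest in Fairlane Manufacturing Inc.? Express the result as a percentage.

By sibling attribution (R2), Elif Varga is treated as also owning Mina Varga's interest in Quarry Mining NL, giving 32% + 31% = 63%.
By sibling attribution (R2), Elif Varga is treated as owning Mina Varga's 16% interest in Fairlane Manufacturing Inc.
Chain via Quarry Mining NL → Beacon Energy Co. → Ashford Trust (R1): 63% × 36% × 35% × 17% = 1.34946% of Fairlane Manufacturing Inc.
Direct interest in Fairlane Manufacturing Inc: 16%.
Aggregating (R3): 1.34946% + 16% = 17.34946%.

17.34946%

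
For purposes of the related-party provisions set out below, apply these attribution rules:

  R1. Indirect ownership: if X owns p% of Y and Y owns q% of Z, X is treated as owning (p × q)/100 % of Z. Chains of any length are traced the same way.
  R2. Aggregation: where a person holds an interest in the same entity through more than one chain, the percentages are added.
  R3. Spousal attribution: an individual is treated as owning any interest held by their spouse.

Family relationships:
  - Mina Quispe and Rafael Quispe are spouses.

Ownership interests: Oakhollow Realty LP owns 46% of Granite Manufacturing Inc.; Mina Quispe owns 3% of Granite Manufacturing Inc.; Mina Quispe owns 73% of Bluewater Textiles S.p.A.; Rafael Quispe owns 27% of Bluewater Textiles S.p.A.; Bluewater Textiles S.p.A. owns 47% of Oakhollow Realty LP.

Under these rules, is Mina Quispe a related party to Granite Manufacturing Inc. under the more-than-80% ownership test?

No

By spousal attribution (R3), Mina Quispe is treated as also owning Rafael Quispe's interest in Bluewater Textiles S.p.A, giving 73% + 27% = 100%.
Chain via Bluewater Textiles S.p.A. → Oakhollow Realty LP (R1): 100% × 47% × 46% = 21.62% of Granite Manufacturing Inc.
Direct interest in Granite Manufacturing Inc: 3%.
Aggregating (R2): 21.62% + 3% = 24.62%.
24.62% does not exceed the 80% threshold, so Mina is not a related party to Granite Manufacturing Inc.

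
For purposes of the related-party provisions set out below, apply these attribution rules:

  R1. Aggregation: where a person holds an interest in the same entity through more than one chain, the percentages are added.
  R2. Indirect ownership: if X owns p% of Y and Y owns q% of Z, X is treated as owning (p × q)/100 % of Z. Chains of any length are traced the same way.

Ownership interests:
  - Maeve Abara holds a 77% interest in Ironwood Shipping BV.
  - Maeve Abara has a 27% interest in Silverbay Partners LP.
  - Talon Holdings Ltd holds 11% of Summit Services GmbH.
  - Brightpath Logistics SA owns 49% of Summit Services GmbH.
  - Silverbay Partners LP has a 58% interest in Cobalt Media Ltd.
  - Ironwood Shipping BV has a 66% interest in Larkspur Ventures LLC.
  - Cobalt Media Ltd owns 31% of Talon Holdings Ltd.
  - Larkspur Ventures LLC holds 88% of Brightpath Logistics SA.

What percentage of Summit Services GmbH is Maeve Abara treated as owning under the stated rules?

Chain via Ironwood Shipping BV → Larkspur Ventures LLC → Brightpath Logistics SA (R2): 77% × 66% × 88% × 49% = 21.913584% of Summit Services GmbH.
Chain via Silverbay Partners LP → Cobalt Media Ltd → Talon Holdings Ltd (R2): 27% × 58% × 31% × 11% = 0.534006% of Summit Services GmbH.
Aggregating (R1): 21.913584% + 0.534006% = 22.44759%.

22.44759%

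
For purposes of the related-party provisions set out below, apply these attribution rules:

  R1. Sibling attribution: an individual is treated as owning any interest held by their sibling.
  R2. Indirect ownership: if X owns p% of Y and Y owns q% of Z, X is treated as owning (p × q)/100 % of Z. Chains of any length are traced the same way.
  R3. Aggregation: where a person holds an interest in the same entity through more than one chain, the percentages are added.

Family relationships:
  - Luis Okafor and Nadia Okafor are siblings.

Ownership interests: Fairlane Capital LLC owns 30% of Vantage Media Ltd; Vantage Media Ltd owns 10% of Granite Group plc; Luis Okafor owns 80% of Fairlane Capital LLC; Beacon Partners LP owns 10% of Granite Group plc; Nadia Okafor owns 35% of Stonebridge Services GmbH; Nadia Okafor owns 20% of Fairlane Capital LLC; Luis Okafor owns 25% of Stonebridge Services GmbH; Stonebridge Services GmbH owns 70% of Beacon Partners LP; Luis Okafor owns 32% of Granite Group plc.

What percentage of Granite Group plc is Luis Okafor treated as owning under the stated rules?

39.2%

By sibling attribution (R1), Luis Okafor is treated as also owning Nadia Okafor's interest in Fairlane Capital LLC, giving 80% + 20% = 100%.
By sibling attribution (R1), Luis Okafor is treated as also owning Nadia Okafor's interest in Stonebridge Services GmbH, giving 25% + 35% = 60%.
Chain via Fairlane Capital LLC → Vantage Media Ltd (R2): 100% × 30% × 10% = 3% of Granite Group plc.
Chain via Stonebridge Services GmbH → Beacon Partners LP (R2): 60% × 70% × 10% = 4.2% of Granite Group plc.
Direct interest in Granite Group plc: 32%.
Aggregating (R3): 3% + 4.2% + 32% = 39.2%.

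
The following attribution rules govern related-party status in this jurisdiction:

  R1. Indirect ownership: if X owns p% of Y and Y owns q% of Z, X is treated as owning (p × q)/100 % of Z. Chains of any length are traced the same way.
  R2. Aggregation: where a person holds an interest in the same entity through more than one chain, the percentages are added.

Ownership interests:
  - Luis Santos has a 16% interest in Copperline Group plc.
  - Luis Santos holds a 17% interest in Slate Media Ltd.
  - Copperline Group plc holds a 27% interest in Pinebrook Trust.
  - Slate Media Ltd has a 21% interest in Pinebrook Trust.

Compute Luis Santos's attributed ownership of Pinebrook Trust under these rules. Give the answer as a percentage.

Chain via Copperline Group plc (R1): 16% × 27% = 4.32% of Pinebrook Trust.
Chain via Slate Media Ltd (R1): 17% × 21% = 3.57% of Pinebrook Trust.
Aggregating (R2): 4.32% + 3.57% = 7.89%.

7.89%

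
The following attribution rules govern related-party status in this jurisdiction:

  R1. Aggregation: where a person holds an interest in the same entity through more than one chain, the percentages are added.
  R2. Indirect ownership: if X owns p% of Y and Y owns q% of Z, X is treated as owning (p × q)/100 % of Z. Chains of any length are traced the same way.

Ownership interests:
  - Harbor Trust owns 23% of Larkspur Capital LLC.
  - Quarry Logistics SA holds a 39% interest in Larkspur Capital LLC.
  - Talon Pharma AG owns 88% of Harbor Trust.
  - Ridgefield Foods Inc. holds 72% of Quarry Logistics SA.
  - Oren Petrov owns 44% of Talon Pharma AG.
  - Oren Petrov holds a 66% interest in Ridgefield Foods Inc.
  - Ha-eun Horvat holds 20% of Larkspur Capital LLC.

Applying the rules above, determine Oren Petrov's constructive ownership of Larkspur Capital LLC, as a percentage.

27.4384%

Chain via Ridgefield Foods Inc. → Quarry Logistics SA (R2): 66% × 72% × 39% = 18.5328% of Larkspur Capital LLC.
Chain via Talon Pharma AG → Harbor Trust (R2): 44% × 88% × 23% = 8.9056% of Larkspur Capital LLC.
Aggregating (R1): 18.5328% + 8.9056% = 27.4384%.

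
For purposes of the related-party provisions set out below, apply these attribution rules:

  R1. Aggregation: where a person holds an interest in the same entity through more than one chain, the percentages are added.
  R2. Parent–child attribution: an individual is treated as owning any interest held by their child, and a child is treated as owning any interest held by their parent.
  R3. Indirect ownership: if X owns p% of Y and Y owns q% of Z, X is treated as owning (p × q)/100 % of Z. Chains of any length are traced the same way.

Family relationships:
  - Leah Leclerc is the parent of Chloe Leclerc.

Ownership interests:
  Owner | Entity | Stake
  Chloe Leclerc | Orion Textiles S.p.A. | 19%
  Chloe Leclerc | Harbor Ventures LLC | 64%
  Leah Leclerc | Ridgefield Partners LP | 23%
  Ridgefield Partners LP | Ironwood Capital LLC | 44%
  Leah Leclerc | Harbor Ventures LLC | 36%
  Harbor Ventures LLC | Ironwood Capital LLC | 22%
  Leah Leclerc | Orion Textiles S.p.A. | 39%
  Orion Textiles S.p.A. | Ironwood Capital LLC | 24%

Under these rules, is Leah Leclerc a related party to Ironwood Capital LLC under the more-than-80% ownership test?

No

By parent–child attribution (R2), Leah Leclerc is treated as also owning Chloe Leclerc's interest in Harbor Ventures LLC, giving 36% + 64% = 100%.
By parent–child attribution (R2), Leah Leclerc is treated as also owning Chloe Leclerc's interest in Orion Textiles S.p.A, giving 39% + 19% = 58%.
Chain via Ridgefield Partners LP (R3): 23% × 44% = 10.12% of Ironwood Capital LLC.
Chain via Harbor Ventures LLC (R3): 100% × 22% = 22% of Ironwood Capital LLC.
Chain via Orion Textiles S.p.A. (R3): 58% × 24% = 13.92% of Ironwood Capital LLC.
Aggregating (R1): 10.12% + 22% + 13.92% = 46.04%.
46.04% does not exceed the 80% threshold, so Leah is not a related party to Ironwood Capital LLC.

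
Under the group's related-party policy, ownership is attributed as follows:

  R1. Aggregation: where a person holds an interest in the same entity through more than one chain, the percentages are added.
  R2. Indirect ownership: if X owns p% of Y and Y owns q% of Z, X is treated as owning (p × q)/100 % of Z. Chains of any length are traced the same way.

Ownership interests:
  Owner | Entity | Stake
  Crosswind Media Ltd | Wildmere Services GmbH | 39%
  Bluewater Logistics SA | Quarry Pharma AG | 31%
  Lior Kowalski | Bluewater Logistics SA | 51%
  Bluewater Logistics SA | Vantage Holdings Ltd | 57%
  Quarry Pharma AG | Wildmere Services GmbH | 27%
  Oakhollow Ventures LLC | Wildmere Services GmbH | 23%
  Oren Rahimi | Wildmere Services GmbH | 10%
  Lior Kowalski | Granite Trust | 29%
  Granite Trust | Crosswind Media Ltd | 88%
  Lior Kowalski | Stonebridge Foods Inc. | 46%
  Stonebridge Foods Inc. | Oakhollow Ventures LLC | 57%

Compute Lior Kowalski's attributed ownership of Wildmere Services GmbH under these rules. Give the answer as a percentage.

Chain via Stonebridge Foods Inc. → Oakhollow Ventures LLC (R2): 46% × 57% × 23% = 6.0306% of Wildmere Services GmbH.
Chain via Granite Trust → Crosswind Media Ltd (R2): 29% × 88% × 39% = 9.9528% of Wildmere Services GmbH.
Chain via Bluewater Logistics SA → Quarry Pharma AG (R2): 51% × 31% × 27% = 4.2687% of Wildmere Services GmbH.
Aggregating (R1): 6.0306% + 9.9528% + 4.2687% = 20.2521%.

20.2521%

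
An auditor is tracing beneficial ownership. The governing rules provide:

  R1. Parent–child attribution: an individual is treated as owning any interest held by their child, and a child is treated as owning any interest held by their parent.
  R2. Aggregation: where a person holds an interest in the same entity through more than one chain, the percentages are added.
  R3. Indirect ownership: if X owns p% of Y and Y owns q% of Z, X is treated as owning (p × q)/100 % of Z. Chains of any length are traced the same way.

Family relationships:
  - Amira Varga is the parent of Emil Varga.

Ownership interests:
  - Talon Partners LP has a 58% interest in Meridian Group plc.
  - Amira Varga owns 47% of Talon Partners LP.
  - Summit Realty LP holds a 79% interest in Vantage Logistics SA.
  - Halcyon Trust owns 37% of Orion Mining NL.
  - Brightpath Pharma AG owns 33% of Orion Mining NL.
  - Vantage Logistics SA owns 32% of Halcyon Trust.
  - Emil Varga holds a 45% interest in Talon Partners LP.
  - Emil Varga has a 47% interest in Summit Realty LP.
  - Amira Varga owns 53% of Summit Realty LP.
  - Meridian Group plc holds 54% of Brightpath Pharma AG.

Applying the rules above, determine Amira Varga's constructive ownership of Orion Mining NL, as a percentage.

18.862352%

By parent–child attribution (R1), Amira Varga is treated as also owning Emil Varga's interest in Summit Realty LP, giving 53% + 47% = 100%.
By parent–child attribution (R1), Amira Varga is treated as also owning Emil Varga's interest in Talon Partners LP, giving 47% + 45% = 92%.
Chain via Summit Realty LP → Vantage Logistics SA → Halcyon Trust (R3): 100% × 79% × 32% × 37% = 9.3536% of Orion Mining NL.
Chain via Talon Partners LP → Meridian Group plc → Brightpath Pharma AG (R3): 92% × 58% × 54% × 33% = 9.508752% of Orion Mining NL.
Aggregating (R2): 9.3536% + 9.508752% = 18.862352%.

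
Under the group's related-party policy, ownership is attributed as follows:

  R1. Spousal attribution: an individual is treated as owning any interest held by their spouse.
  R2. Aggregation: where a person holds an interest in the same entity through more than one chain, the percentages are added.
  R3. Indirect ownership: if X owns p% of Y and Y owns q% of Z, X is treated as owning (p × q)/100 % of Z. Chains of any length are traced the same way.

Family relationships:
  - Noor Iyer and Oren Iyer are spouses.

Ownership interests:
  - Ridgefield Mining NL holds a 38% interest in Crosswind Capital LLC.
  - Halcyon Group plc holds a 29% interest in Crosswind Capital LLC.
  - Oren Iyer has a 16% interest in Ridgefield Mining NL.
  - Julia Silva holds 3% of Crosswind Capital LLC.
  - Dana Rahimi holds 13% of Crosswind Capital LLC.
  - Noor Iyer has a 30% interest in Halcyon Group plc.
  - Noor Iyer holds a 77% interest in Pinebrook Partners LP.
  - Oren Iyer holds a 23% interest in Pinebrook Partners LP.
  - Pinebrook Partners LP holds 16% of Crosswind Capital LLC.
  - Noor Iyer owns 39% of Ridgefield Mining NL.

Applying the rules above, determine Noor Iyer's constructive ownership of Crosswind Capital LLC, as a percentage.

By spousal attribution (R1), Noor Iyer is treated as also owning Oren Iyer's interest in Pinebrook Partners LP, giving 77% + 23% = 100%.
By spousal attribution (R1), Noor Iyer is treated as also owning Oren Iyer's interest in Ridgefield Mining NL, giving 39% + 16% = 55%.
Chain via Halcyon Group plc (R3): 30% × 29% = 8.7% of Crosswind Capital LLC.
Chain via Pinebrook Partners LP (R3): 100% × 16% = 16% of Crosswind Capital LLC.
Chain via Ridgefield Mining NL (R3): 55% × 38% = 20.9% of Crosswind Capital LLC.
Aggregating (R2): 8.7% + 16% + 20.9% = 45.6%.

45.6%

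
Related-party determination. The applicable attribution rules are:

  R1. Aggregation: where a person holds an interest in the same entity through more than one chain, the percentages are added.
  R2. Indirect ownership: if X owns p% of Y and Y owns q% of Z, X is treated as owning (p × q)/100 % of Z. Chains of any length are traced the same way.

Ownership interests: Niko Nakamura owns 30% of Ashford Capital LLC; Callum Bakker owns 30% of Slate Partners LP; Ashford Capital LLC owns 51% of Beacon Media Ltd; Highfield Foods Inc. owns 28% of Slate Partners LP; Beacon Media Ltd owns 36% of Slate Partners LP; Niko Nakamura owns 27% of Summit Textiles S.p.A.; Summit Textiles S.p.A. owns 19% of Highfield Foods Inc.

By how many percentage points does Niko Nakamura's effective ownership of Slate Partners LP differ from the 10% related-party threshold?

3.0556

Chain via Summit Textiles S.p.A. → Highfield Foods Inc. (R2): 27% × 19% × 28% = 1.4364% of Slate Partners LP.
Chain via Ashford Capital LLC → Beacon Media Ltd (R2): 30% × 51% × 36% = 5.508% of Slate Partners LP.
Aggregating (R1): 1.4364% + 5.508% = 6.9444%.
6.9444% falls short of the 10% threshold by 3.0556 percentage points.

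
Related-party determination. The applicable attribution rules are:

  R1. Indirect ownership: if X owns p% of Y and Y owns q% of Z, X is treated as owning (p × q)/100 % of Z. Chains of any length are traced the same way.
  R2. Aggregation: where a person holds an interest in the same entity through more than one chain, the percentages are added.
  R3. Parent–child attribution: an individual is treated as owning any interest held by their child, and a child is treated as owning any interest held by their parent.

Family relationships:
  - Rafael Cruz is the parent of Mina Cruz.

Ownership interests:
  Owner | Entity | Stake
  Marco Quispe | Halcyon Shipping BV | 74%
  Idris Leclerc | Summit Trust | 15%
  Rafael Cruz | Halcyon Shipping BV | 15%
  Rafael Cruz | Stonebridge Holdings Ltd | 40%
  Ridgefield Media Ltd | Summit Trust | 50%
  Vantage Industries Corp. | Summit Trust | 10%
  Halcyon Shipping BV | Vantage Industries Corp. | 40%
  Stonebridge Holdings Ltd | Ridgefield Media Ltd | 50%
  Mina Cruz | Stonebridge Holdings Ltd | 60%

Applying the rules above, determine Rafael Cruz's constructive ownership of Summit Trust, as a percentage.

By parent–child attribution (R3), Rafael Cruz is treated as also owning Mina Cruz's interest in Stonebridge Holdings Ltd, giving 40% + 60% = 100%.
Chain via Stonebridge Holdings Ltd → Ridgefield Media Ltd (R1): 100% × 50% × 50% = 25% of Summit Trust.
Chain via Halcyon Shipping BV → Vantage Industries Corp. (R1): 15% × 40% × 10% = 0.6% of Summit Trust.
Aggregating (R2): 25% + 0.6% = 25.6%.

25.6%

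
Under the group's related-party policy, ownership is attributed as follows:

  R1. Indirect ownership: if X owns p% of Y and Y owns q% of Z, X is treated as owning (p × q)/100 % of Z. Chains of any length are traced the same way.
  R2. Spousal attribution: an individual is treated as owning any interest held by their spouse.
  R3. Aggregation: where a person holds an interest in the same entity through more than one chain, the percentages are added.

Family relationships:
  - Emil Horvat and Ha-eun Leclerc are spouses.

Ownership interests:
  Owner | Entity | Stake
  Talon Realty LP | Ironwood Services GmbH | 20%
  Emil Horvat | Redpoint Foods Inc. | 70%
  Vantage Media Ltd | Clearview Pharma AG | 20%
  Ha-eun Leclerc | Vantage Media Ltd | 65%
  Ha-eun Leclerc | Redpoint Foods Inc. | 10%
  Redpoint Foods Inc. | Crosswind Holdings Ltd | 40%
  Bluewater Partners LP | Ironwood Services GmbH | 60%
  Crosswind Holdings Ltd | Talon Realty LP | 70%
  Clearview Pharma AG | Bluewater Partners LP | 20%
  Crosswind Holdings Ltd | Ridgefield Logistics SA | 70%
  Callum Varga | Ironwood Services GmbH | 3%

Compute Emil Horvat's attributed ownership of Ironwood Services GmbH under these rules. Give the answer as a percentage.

6.04%

By spousal attribution (R2), Emil Horvat is treated as also owning Ha-eun Leclerc's interest in Redpoint Foods Inc, giving 70% + 10% = 80%.
By spousal attribution (R2), Emil Horvat is treated as owning Ha-eun Leclerc's 65% interest in Vantage Media Ltd.
Chain via Redpoint Foods Inc. → Crosswind Holdings Ltd → Talon Realty LP (R1): 80% × 40% × 70% × 20% = 4.48% of Ironwood Services GmbH.
Chain via Vantage Media Ltd → Clearview Pharma AG → Bluewater Partners LP (R1): 65% × 20% × 20% × 60% = 1.56% of Ironwood Services GmbH.
Aggregating (R3): 4.48% + 1.56% = 6.04%.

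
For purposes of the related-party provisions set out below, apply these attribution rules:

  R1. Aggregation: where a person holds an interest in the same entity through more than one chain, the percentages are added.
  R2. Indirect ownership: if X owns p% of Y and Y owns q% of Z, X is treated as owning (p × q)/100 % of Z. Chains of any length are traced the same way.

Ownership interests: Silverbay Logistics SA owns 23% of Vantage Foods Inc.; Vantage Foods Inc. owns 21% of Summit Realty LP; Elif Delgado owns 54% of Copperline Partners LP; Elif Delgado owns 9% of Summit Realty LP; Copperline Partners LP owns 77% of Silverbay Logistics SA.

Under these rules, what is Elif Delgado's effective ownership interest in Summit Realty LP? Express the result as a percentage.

Chain via Copperline Partners LP → Silverbay Logistics SA → Vantage Foods Inc. (R2): 54% × 77% × 23% × 21% = 2.008314% of Summit Realty LP.
Direct interest in Summit Realty LP: 9%.
Aggregating (R1): 2.008314% + 9% = 11.008314%.

11.008314%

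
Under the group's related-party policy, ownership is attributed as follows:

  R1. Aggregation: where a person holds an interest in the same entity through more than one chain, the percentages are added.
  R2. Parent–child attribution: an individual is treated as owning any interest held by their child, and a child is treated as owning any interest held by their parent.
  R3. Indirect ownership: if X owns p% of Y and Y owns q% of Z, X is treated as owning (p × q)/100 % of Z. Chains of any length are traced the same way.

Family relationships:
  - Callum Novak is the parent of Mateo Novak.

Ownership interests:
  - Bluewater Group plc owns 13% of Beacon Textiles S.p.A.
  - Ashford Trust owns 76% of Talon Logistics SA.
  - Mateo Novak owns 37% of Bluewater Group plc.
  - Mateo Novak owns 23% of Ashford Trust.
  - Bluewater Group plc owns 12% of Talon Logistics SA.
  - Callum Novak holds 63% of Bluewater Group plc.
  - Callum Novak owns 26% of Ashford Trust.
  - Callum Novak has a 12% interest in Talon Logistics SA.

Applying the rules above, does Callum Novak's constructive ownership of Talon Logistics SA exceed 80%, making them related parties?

No

By parent–child attribution (R2), Callum Novak is treated as also owning Mateo Novak's interest in Ashford Trust, giving 26% + 23% = 49%.
By parent–child attribution (R2), Callum Novak is treated as also owning Mateo Novak's interest in Bluewater Group plc, giving 63% + 37% = 100%.
Chain via Ashford Trust (R3): 49% × 76% = 37.24% of Talon Logistics SA.
Chain via Bluewater Group plc (R3): 100% × 12% = 12% of Talon Logistics SA.
Direct interest in Talon Logistics SA: 12%.
Aggregating (R1): 37.24% + 12% + 12% = 61.24%.
61.24% does not exceed the 80% threshold, so Callum is not a related party to Talon Logistics SA.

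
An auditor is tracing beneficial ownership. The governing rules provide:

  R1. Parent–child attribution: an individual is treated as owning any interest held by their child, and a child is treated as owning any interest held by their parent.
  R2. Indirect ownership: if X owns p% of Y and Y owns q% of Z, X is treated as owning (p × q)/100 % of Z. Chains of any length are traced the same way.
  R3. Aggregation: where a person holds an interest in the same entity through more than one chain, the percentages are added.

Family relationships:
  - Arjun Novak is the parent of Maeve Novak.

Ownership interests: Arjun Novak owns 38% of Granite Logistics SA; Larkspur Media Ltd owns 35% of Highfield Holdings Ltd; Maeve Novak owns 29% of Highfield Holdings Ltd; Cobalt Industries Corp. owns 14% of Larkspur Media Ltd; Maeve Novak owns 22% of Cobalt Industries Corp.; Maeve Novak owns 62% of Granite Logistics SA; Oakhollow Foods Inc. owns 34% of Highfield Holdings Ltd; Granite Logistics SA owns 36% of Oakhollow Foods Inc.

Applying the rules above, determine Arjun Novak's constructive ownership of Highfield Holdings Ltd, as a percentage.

By parent–child attribution (R1), Arjun Novak is treated as also owning Maeve Novak's interest in Granite Logistics SA, giving 38% + 62% = 100%.
By parent–child attribution (R1), Arjun Novak is treated as owning Maeve Novak's 22% interest in Cobalt Industries Corp.
By parent–child attribution (R1), Arjun Novak is treated as owning Maeve Novak's 29% interest in Highfield Holdings Ltd.
Chain via Granite Logistics SA → Oakhollow Foods Inc. (R2): 100% × 36% × 34% = 12.24% of Highfield Holdings Ltd.
Chain via Cobalt Industries Corp. → Larkspur Media Ltd (R2): 22% × 14% × 35% = 1.078% of Highfield Holdings Ltd.
Direct interest in Highfield Holdings Ltd: 29%.
Aggregating (R3): 12.24% + 1.078% + 29% = 42.318%.

42.318%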